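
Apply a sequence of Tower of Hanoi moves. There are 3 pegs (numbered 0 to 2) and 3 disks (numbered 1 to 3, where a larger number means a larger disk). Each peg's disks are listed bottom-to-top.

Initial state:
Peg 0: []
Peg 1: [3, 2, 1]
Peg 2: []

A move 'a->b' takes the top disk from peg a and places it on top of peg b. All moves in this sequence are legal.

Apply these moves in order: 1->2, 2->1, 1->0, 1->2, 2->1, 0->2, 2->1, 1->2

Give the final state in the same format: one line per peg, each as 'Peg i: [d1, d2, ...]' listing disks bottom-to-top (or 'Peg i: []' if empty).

Answer: Peg 0: []
Peg 1: [3, 2]
Peg 2: [1]

Derivation:
After move 1 (1->2):
Peg 0: []
Peg 1: [3, 2]
Peg 2: [1]

After move 2 (2->1):
Peg 0: []
Peg 1: [3, 2, 1]
Peg 2: []

After move 3 (1->0):
Peg 0: [1]
Peg 1: [3, 2]
Peg 2: []

After move 4 (1->2):
Peg 0: [1]
Peg 1: [3]
Peg 2: [2]

After move 5 (2->1):
Peg 0: [1]
Peg 1: [3, 2]
Peg 2: []

After move 6 (0->2):
Peg 0: []
Peg 1: [3, 2]
Peg 2: [1]

After move 7 (2->1):
Peg 0: []
Peg 1: [3, 2, 1]
Peg 2: []

After move 8 (1->2):
Peg 0: []
Peg 1: [3, 2]
Peg 2: [1]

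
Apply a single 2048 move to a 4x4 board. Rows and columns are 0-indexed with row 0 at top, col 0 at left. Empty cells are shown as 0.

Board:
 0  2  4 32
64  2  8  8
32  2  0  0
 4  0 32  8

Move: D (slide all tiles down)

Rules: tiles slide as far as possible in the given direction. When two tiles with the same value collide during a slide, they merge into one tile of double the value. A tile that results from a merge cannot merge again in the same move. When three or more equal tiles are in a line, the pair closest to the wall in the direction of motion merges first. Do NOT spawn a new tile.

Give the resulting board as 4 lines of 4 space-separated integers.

Answer:  0  0  0  0
64  0  4  0
32  2  8 32
 4  4 32 16

Derivation:
Slide down:
col 0: [0, 64, 32, 4] -> [0, 64, 32, 4]
col 1: [2, 2, 2, 0] -> [0, 0, 2, 4]
col 2: [4, 8, 0, 32] -> [0, 4, 8, 32]
col 3: [32, 8, 0, 8] -> [0, 0, 32, 16]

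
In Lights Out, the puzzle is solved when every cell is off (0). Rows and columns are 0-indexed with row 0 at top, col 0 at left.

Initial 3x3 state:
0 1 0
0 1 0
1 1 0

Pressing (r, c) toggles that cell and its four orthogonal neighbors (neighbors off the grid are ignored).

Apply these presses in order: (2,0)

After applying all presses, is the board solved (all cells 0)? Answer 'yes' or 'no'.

Answer: no

Derivation:
After press 1 at (2,0):
0 1 0
1 1 0
0 0 0

Lights still on: 3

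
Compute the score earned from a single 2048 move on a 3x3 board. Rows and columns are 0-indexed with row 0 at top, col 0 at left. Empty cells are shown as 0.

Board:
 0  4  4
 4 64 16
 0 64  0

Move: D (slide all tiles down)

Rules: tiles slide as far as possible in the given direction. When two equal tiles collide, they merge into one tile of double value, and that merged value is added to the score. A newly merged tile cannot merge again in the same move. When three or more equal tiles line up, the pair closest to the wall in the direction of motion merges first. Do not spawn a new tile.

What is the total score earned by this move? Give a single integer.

Answer: 128

Derivation:
Slide down:
col 0: [0, 4, 0] -> [0, 0, 4]  score +0 (running 0)
col 1: [4, 64, 64] -> [0, 4, 128]  score +128 (running 128)
col 2: [4, 16, 0] -> [0, 4, 16]  score +0 (running 128)
Board after move:
  0   0   0
  0   4   4
  4 128  16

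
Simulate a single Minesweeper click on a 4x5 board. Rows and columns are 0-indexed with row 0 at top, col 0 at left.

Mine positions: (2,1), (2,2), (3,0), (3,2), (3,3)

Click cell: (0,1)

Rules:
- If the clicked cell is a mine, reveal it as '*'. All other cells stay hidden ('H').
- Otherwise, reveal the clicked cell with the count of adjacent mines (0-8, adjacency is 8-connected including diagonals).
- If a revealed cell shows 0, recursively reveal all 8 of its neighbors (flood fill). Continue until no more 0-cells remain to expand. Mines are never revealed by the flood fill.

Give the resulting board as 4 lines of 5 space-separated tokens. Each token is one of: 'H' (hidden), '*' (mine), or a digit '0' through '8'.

0 0 0 0 0
1 2 2 1 0
H H H 3 1
H H H H H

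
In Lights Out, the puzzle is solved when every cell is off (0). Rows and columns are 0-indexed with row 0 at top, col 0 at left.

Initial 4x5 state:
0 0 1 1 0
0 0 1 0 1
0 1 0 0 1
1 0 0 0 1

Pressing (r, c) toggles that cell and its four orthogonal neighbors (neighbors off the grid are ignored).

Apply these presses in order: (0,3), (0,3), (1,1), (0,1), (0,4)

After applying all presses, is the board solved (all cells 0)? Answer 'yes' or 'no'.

Answer: no

Derivation:
After press 1 at (0,3):
0 0 0 0 1
0 0 1 1 1
0 1 0 0 1
1 0 0 0 1

After press 2 at (0,3):
0 0 1 1 0
0 0 1 0 1
0 1 0 0 1
1 0 0 0 1

After press 3 at (1,1):
0 1 1 1 0
1 1 0 0 1
0 0 0 0 1
1 0 0 0 1

After press 4 at (0,1):
1 0 0 1 0
1 0 0 0 1
0 0 0 0 1
1 0 0 0 1

After press 5 at (0,4):
1 0 0 0 1
1 0 0 0 0
0 0 0 0 1
1 0 0 0 1

Lights still on: 6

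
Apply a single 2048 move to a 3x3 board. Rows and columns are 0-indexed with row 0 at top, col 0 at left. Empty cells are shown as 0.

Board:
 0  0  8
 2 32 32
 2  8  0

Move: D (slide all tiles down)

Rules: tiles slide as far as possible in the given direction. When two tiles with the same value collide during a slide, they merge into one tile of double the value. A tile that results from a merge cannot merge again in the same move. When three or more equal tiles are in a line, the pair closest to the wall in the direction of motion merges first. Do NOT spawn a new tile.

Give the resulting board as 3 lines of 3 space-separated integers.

Answer:  0  0  0
 0 32  8
 4  8 32

Derivation:
Slide down:
col 0: [0, 2, 2] -> [0, 0, 4]
col 1: [0, 32, 8] -> [0, 32, 8]
col 2: [8, 32, 0] -> [0, 8, 32]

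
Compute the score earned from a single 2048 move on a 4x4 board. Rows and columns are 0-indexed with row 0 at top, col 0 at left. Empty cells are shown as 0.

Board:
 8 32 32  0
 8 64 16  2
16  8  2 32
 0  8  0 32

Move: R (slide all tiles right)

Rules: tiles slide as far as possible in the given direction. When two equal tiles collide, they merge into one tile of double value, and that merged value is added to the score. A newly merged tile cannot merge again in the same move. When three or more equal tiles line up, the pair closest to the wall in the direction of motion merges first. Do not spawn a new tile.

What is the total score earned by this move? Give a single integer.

Slide right:
row 0: [8, 32, 32, 0] -> [0, 0, 8, 64]  score +64 (running 64)
row 1: [8, 64, 16, 2] -> [8, 64, 16, 2]  score +0 (running 64)
row 2: [16, 8, 2, 32] -> [16, 8, 2, 32]  score +0 (running 64)
row 3: [0, 8, 0, 32] -> [0, 0, 8, 32]  score +0 (running 64)
Board after move:
 0  0  8 64
 8 64 16  2
16  8  2 32
 0  0  8 32

Answer: 64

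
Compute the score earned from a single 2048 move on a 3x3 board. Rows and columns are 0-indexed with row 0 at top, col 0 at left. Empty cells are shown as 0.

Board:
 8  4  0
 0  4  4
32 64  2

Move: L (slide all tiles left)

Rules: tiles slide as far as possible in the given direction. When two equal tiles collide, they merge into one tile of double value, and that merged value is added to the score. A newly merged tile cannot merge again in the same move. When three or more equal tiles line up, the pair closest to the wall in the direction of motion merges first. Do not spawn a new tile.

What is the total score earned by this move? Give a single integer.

Slide left:
row 0: [8, 4, 0] -> [8, 4, 0]  score +0 (running 0)
row 1: [0, 4, 4] -> [8, 0, 0]  score +8 (running 8)
row 2: [32, 64, 2] -> [32, 64, 2]  score +0 (running 8)
Board after move:
 8  4  0
 8  0  0
32 64  2

Answer: 8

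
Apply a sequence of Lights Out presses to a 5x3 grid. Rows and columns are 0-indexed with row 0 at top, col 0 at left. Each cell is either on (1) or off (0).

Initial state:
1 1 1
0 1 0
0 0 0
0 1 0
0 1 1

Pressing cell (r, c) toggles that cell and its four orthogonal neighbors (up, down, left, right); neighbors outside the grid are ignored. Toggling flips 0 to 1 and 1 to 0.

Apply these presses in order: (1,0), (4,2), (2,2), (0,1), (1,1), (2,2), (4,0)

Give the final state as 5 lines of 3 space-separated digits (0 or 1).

After press 1 at (1,0):
0 1 1
1 0 0
1 0 0
0 1 0
0 1 1

After press 2 at (4,2):
0 1 1
1 0 0
1 0 0
0 1 1
0 0 0

After press 3 at (2,2):
0 1 1
1 0 1
1 1 1
0 1 0
0 0 0

After press 4 at (0,1):
1 0 0
1 1 1
1 1 1
0 1 0
0 0 0

After press 5 at (1,1):
1 1 0
0 0 0
1 0 1
0 1 0
0 0 0

After press 6 at (2,2):
1 1 0
0 0 1
1 1 0
0 1 1
0 0 0

After press 7 at (4,0):
1 1 0
0 0 1
1 1 0
1 1 1
1 1 0

Answer: 1 1 0
0 0 1
1 1 0
1 1 1
1 1 0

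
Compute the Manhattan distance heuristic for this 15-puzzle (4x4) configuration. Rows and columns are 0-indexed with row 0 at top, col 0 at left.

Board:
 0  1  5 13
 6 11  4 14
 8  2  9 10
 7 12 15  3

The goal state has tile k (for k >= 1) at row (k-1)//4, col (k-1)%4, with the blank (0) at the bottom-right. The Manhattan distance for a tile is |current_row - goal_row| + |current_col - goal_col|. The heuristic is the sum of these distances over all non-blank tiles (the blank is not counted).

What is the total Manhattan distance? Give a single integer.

Tile 1: (0,1)->(0,0) = 1
Tile 5: (0,2)->(1,0) = 3
Tile 13: (0,3)->(3,0) = 6
Tile 6: (1,0)->(1,1) = 1
Tile 11: (1,1)->(2,2) = 2
Tile 4: (1,2)->(0,3) = 2
Tile 14: (1,3)->(3,1) = 4
Tile 8: (2,0)->(1,3) = 4
Tile 2: (2,1)->(0,1) = 2
Tile 9: (2,2)->(2,0) = 2
Tile 10: (2,3)->(2,1) = 2
Tile 7: (3,0)->(1,2) = 4
Tile 12: (3,1)->(2,3) = 3
Tile 15: (3,2)->(3,2) = 0
Tile 3: (3,3)->(0,2) = 4
Sum: 1 + 3 + 6 + 1 + 2 + 2 + 4 + 4 + 2 + 2 + 2 + 4 + 3 + 0 + 4 = 40

Answer: 40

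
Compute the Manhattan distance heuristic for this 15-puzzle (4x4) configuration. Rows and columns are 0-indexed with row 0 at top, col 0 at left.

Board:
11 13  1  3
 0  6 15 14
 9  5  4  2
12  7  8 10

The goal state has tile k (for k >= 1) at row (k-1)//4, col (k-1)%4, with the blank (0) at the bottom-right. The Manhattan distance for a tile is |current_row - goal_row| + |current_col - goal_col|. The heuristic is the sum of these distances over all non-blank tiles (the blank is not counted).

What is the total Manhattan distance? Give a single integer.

Answer: 39

Derivation:
Tile 11: (0,0)->(2,2) = 4
Tile 13: (0,1)->(3,0) = 4
Tile 1: (0,2)->(0,0) = 2
Tile 3: (0,3)->(0,2) = 1
Tile 6: (1,1)->(1,1) = 0
Tile 15: (1,2)->(3,2) = 2
Tile 14: (1,3)->(3,1) = 4
Tile 9: (2,0)->(2,0) = 0
Tile 5: (2,1)->(1,0) = 2
Tile 4: (2,2)->(0,3) = 3
Tile 2: (2,3)->(0,1) = 4
Tile 12: (3,0)->(2,3) = 4
Tile 7: (3,1)->(1,2) = 3
Tile 8: (3,2)->(1,3) = 3
Tile 10: (3,3)->(2,1) = 3
Sum: 4 + 4 + 2 + 1 + 0 + 2 + 4 + 0 + 2 + 3 + 4 + 4 + 3 + 3 + 3 = 39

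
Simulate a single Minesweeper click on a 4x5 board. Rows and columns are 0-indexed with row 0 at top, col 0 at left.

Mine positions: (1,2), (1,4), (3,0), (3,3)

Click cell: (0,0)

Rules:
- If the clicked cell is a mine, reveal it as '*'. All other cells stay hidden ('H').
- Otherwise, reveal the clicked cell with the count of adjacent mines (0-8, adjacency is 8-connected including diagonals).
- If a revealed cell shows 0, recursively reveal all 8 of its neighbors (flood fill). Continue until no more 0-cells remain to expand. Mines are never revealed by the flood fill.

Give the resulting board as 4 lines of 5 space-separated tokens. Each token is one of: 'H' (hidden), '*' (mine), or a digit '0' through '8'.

0 1 H H H
0 1 H H H
1 2 H H H
H H H H H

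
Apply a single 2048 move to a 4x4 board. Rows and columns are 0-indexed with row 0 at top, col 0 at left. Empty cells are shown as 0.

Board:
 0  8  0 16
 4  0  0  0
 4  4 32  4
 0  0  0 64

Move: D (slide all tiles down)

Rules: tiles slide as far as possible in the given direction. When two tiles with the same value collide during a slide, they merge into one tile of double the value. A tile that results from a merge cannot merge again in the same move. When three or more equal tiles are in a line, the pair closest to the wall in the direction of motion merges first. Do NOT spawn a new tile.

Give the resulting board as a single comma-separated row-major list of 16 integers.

Slide down:
col 0: [0, 4, 4, 0] -> [0, 0, 0, 8]
col 1: [8, 0, 4, 0] -> [0, 0, 8, 4]
col 2: [0, 0, 32, 0] -> [0, 0, 0, 32]
col 3: [16, 0, 4, 64] -> [0, 16, 4, 64]

Answer: 0, 0, 0, 0, 0, 0, 0, 16, 0, 8, 0, 4, 8, 4, 32, 64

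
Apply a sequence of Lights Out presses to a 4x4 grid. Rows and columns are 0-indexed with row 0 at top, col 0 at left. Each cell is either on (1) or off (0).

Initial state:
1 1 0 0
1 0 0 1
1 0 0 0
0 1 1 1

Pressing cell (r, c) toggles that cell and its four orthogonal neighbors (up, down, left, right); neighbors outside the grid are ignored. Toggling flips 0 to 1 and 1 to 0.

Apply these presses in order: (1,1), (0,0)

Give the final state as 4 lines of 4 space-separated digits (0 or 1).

Answer: 0 1 0 0
1 1 1 1
1 1 0 0
0 1 1 1

Derivation:
After press 1 at (1,1):
1 0 0 0
0 1 1 1
1 1 0 0
0 1 1 1

After press 2 at (0,0):
0 1 0 0
1 1 1 1
1 1 0 0
0 1 1 1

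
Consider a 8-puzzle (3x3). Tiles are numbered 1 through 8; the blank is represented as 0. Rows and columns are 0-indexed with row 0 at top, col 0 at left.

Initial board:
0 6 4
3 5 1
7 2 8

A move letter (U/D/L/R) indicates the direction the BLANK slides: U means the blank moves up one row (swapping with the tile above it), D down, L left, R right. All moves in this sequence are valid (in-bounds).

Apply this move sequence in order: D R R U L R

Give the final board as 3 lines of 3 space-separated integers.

Answer: 3 6 0
5 1 4
7 2 8

Derivation:
After move 1 (D):
3 6 4
0 5 1
7 2 8

After move 2 (R):
3 6 4
5 0 1
7 2 8

After move 3 (R):
3 6 4
5 1 0
7 2 8

After move 4 (U):
3 6 0
5 1 4
7 2 8

After move 5 (L):
3 0 6
5 1 4
7 2 8

After move 6 (R):
3 6 0
5 1 4
7 2 8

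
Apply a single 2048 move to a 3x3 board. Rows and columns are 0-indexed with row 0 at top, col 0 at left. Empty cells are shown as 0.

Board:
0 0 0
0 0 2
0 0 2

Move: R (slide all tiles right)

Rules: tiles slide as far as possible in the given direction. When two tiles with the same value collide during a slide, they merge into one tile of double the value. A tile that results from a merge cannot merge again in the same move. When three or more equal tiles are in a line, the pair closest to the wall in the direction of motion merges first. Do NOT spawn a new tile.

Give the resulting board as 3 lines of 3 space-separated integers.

Answer: 0 0 0
0 0 2
0 0 2

Derivation:
Slide right:
row 0: [0, 0, 0] -> [0, 0, 0]
row 1: [0, 0, 2] -> [0, 0, 2]
row 2: [0, 0, 2] -> [0, 0, 2]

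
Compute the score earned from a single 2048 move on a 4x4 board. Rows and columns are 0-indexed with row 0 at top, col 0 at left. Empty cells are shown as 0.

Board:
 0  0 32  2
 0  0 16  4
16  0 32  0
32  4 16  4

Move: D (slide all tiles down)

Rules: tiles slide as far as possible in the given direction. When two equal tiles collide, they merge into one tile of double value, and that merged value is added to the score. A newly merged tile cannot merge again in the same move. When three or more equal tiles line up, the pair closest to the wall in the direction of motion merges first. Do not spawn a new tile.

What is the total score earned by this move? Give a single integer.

Answer: 8

Derivation:
Slide down:
col 0: [0, 0, 16, 32] -> [0, 0, 16, 32]  score +0 (running 0)
col 1: [0, 0, 0, 4] -> [0, 0, 0, 4]  score +0 (running 0)
col 2: [32, 16, 32, 16] -> [32, 16, 32, 16]  score +0 (running 0)
col 3: [2, 4, 0, 4] -> [0, 0, 2, 8]  score +8 (running 8)
Board after move:
 0  0 32  0
 0  0 16  0
16  0 32  2
32  4 16  8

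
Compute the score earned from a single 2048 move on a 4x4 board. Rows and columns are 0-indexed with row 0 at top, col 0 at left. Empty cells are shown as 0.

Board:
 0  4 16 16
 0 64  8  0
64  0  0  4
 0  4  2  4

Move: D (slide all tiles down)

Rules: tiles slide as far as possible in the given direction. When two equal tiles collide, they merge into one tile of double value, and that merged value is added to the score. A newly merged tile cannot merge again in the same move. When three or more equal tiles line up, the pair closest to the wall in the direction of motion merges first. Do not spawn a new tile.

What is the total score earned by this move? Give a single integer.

Answer: 8

Derivation:
Slide down:
col 0: [0, 0, 64, 0] -> [0, 0, 0, 64]  score +0 (running 0)
col 1: [4, 64, 0, 4] -> [0, 4, 64, 4]  score +0 (running 0)
col 2: [16, 8, 0, 2] -> [0, 16, 8, 2]  score +0 (running 0)
col 3: [16, 0, 4, 4] -> [0, 0, 16, 8]  score +8 (running 8)
Board after move:
 0  0  0  0
 0  4 16  0
 0 64  8 16
64  4  2  8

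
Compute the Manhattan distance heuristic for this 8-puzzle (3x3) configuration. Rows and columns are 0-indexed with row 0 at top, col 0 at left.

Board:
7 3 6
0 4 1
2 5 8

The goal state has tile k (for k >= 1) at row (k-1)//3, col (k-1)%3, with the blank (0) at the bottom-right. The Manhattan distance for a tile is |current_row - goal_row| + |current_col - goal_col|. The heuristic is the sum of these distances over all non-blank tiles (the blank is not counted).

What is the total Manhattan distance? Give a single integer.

Tile 7: at (0,0), goal (2,0), distance |0-2|+|0-0| = 2
Tile 3: at (0,1), goal (0,2), distance |0-0|+|1-2| = 1
Tile 6: at (0,2), goal (1,2), distance |0-1|+|2-2| = 1
Tile 4: at (1,1), goal (1,0), distance |1-1|+|1-0| = 1
Tile 1: at (1,2), goal (0,0), distance |1-0|+|2-0| = 3
Tile 2: at (2,0), goal (0,1), distance |2-0|+|0-1| = 3
Tile 5: at (2,1), goal (1,1), distance |2-1|+|1-1| = 1
Tile 8: at (2,2), goal (2,1), distance |2-2|+|2-1| = 1
Sum: 2 + 1 + 1 + 1 + 3 + 3 + 1 + 1 = 13

Answer: 13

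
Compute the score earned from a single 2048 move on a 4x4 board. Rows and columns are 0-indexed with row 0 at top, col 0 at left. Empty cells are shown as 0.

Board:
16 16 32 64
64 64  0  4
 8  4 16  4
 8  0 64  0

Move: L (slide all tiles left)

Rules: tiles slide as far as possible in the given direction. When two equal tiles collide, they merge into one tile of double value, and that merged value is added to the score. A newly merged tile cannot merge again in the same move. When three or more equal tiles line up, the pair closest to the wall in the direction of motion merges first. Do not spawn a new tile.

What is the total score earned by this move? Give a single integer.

Answer: 160

Derivation:
Slide left:
row 0: [16, 16, 32, 64] -> [32, 32, 64, 0]  score +32 (running 32)
row 1: [64, 64, 0, 4] -> [128, 4, 0, 0]  score +128 (running 160)
row 2: [8, 4, 16, 4] -> [8, 4, 16, 4]  score +0 (running 160)
row 3: [8, 0, 64, 0] -> [8, 64, 0, 0]  score +0 (running 160)
Board after move:
 32  32  64   0
128   4   0   0
  8   4  16   4
  8  64   0   0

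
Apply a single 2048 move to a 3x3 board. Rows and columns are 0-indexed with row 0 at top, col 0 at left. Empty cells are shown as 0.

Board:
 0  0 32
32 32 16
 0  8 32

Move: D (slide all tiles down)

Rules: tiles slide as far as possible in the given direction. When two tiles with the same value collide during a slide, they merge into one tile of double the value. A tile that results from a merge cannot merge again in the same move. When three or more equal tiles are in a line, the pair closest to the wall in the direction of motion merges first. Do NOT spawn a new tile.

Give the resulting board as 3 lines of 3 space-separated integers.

Answer:  0  0 32
 0 32 16
32  8 32

Derivation:
Slide down:
col 0: [0, 32, 0] -> [0, 0, 32]
col 1: [0, 32, 8] -> [0, 32, 8]
col 2: [32, 16, 32] -> [32, 16, 32]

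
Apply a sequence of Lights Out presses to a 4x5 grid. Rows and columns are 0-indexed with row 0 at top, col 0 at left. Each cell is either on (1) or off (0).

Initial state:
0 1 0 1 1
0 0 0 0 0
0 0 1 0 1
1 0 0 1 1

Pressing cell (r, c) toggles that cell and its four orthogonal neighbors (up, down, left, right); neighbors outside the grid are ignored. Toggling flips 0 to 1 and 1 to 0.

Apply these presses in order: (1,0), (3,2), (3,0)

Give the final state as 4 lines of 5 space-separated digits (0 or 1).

After press 1 at (1,0):
1 1 0 1 1
1 1 0 0 0
1 0 1 0 1
1 0 0 1 1

After press 2 at (3,2):
1 1 0 1 1
1 1 0 0 0
1 0 0 0 1
1 1 1 0 1

After press 3 at (3,0):
1 1 0 1 1
1 1 0 0 0
0 0 0 0 1
0 0 1 0 1

Answer: 1 1 0 1 1
1 1 0 0 0
0 0 0 0 1
0 0 1 0 1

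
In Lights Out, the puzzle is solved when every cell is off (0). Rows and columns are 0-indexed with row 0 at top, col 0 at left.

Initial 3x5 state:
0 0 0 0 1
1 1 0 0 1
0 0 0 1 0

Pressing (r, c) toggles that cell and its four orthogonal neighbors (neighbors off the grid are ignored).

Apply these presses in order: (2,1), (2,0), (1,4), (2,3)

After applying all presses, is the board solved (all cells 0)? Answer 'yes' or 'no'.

After press 1 at (2,1):
0 0 0 0 1
1 0 0 0 1
1 1 1 1 0

After press 2 at (2,0):
0 0 0 0 1
0 0 0 0 1
0 0 1 1 0

After press 3 at (1,4):
0 0 0 0 0
0 0 0 1 0
0 0 1 1 1

After press 4 at (2,3):
0 0 0 0 0
0 0 0 0 0
0 0 0 0 0

Lights still on: 0

Answer: yes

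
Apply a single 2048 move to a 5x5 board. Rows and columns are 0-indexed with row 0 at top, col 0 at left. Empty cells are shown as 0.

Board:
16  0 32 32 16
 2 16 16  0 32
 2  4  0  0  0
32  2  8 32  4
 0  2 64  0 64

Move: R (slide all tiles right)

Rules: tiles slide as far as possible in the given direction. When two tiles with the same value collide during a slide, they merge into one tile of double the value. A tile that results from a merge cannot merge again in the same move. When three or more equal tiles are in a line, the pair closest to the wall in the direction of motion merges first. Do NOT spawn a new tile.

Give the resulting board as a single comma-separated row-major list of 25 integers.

Answer: 0, 0, 16, 64, 16, 0, 0, 2, 32, 32, 0, 0, 0, 2, 4, 32, 2, 8, 32, 4, 0, 0, 0, 2, 128

Derivation:
Slide right:
row 0: [16, 0, 32, 32, 16] -> [0, 0, 16, 64, 16]
row 1: [2, 16, 16, 0, 32] -> [0, 0, 2, 32, 32]
row 2: [2, 4, 0, 0, 0] -> [0, 0, 0, 2, 4]
row 3: [32, 2, 8, 32, 4] -> [32, 2, 8, 32, 4]
row 4: [0, 2, 64, 0, 64] -> [0, 0, 0, 2, 128]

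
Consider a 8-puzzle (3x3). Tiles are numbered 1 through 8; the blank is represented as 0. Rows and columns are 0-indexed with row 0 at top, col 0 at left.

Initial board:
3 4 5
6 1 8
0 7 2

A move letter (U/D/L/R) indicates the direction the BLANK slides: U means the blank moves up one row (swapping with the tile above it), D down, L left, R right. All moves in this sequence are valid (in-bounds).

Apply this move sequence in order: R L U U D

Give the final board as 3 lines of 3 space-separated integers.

Answer: 3 4 5
0 1 8
6 7 2

Derivation:
After move 1 (R):
3 4 5
6 1 8
7 0 2

After move 2 (L):
3 4 5
6 1 8
0 7 2

After move 3 (U):
3 4 5
0 1 8
6 7 2

After move 4 (U):
0 4 5
3 1 8
6 7 2

After move 5 (D):
3 4 5
0 1 8
6 7 2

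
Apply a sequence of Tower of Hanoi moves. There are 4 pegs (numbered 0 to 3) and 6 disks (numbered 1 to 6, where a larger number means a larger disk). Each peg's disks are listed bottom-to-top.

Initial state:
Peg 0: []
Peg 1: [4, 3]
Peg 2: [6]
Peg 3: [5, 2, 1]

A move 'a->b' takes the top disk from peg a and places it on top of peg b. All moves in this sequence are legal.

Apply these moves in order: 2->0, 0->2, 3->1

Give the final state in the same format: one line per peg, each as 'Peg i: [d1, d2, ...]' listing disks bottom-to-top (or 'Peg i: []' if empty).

Answer: Peg 0: []
Peg 1: [4, 3, 1]
Peg 2: [6]
Peg 3: [5, 2]

Derivation:
After move 1 (2->0):
Peg 0: [6]
Peg 1: [4, 3]
Peg 2: []
Peg 3: [5, 2, 1]

After move 2 (0->2):
Peg 0: []
Peg 1: [4, 3]
Peg 2: [6]
Peg 3: [5, 2, 1]

After move 3 (3->1):
Peg 0: []
Peg 1: [4, 3, 1]
Peg 2: [6]
Peg 3: [5, 2]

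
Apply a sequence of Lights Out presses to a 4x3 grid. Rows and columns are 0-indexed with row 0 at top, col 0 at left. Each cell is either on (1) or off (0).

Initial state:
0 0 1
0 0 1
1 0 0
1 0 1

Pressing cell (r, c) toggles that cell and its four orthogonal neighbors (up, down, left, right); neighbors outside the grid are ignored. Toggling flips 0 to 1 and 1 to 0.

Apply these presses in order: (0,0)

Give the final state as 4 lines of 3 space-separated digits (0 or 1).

Answer: 1 1 1
1 0 1
1 0 0
1 0 1

Derivation:
After press 1 at (0,0):
1 1 1
1 0 1
1 0 0
1 0 1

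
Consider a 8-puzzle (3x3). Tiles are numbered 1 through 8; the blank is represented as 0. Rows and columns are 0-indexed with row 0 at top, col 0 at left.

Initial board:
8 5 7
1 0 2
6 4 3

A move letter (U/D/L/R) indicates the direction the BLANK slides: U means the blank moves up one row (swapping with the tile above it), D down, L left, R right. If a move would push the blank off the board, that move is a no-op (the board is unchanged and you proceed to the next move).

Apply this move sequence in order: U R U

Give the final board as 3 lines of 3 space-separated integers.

After move 1 (U):
8 0 7
1 5 2
6 4 3

After move 2 (R):
8 7 0
1 5 2
6 4 3

After move 3 (U):
8 7 0
1 5 2
6 4 3

Answer: 8 7 0
1 5 2
6 4 3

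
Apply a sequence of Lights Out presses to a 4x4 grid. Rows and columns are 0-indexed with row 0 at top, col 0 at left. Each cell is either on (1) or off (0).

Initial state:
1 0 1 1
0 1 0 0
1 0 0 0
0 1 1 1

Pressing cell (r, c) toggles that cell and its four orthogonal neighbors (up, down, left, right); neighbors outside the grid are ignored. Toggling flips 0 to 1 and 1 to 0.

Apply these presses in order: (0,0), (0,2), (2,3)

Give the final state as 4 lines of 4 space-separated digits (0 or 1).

Answer: 0 0 0 0
1 1 1 1
1 0 1 1
0 1 1 0

Derivation:
After press 1 at (0,0):
0 1 1 1
1 1 0 0
1 0 0 0
0 1 1 1

After press 2 at (0,2):
0 0 0 0
1 1 1 0
1 0 0 0
0 1 1 1

After press 3 at (2,3):
0 0 0 0
1 1 1 1
1 0 1 1
0 1 1 0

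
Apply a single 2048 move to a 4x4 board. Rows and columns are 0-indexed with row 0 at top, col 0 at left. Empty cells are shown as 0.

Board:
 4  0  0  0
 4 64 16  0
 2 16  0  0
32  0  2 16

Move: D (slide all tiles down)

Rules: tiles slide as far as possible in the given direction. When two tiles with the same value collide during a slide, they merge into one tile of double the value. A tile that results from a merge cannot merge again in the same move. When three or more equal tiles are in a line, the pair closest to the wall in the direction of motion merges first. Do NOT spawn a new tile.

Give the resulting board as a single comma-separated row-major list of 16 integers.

Slide down:
col 0: [4, 4, 2, 32] -> [0, 8, 2, 32]
col 1: [0, 64, 16, 0] -> [0, 0, 64, 16]
col 2: [0, 16, 0, 2] -> [0, 0, 16, 2]
col 3: [0, 0, 0, 16] -> [0, 0, 0, 16]

Answer: 0, 0, 0, 0, 8, 0, 0, 0, 2, 64, 16, 0, 32, 16, 2, 16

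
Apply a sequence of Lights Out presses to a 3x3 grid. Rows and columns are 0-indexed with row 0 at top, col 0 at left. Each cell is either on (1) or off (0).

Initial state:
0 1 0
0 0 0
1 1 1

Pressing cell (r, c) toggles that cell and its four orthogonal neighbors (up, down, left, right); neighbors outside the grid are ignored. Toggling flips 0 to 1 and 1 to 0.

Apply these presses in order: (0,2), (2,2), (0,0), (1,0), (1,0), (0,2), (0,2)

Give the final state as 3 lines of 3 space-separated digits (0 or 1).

After press 1 at (0,2):
0 0 1
0 0 1
1 1 1

After press 2 at (2,2):
0 0 1
0 0 0
1 0 0

After press 3 at (0,0):
1 1 1
1 0 0
1 0 0

After press 4 at (1,0):
0 1 1
0 1 0
0 0 0

After press 5 at (1,0):
1 1 1
1 0 0
1 0 0

After press 6 at (0,2):
1 0 0
1 0 1
1 0 0

After press 7 at (0,2):
1 1 1
1 0 0
1 0 0

Answer: 1 1 1
1 0 0
1 0 0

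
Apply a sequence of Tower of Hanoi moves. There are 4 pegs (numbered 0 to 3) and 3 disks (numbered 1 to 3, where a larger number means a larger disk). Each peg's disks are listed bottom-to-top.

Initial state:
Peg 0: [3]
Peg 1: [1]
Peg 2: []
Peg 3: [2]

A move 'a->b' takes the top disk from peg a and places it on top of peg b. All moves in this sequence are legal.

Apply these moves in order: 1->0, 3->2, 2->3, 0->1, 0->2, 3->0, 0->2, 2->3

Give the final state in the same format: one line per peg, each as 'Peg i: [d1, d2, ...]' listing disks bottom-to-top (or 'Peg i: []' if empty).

Answer: Peg 0: []
Peg 1: [1]
Peg 2: [3]
Peg 3: [2]

Derivation:
After move 1 (1->0):
Peg 0: [3, 1]
Peg 1: []
Peg 2: []
Peg 3: [2]

After move 2 (3->2):
Peg 0: [3, 1]
Peg 1: []
Peg 2: [2]
Peg 3: []

After move 3 (2->3):
Peg 0: [3, 1]
Peg 1: []
Peg 2: []
Peg 3: [2]

After move 4 (0->1):
Peg 0: [3]
Peg 1: [1]
Peg 2: []
Peg 3: [2]

After move 5 (0->2):
Peg 0: []
Peg 1: [1]
Peg 2: [3]
Peg 3: [2]

After move 6 (3->0):
Peg 0: [2]
Peg 1: [1]
Peg 2: [3]
Peg 3: []

After move 7 (0->2):
Peg 0: []
Peg 1: [1]
Peg 2: [3, 2]
Peg 3: []

After move 8 (2->3):
Peg 0: []
Peg 1: [1]
Peg 2: [3]
Peg 3: [2]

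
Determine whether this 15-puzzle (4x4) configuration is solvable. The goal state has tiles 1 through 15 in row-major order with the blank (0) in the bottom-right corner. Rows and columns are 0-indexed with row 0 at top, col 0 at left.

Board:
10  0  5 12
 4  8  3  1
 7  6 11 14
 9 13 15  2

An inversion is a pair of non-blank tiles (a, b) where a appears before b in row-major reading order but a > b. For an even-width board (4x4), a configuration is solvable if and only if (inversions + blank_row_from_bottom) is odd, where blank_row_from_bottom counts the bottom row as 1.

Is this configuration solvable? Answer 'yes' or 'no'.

Inversions: 43
Blank is in row 0 (0-indexed from top), which is row 4 counting from the bottom (bottom = 1).
43 + 4 = 47, which is odd, so the puzzle is solvable.

Answer: yes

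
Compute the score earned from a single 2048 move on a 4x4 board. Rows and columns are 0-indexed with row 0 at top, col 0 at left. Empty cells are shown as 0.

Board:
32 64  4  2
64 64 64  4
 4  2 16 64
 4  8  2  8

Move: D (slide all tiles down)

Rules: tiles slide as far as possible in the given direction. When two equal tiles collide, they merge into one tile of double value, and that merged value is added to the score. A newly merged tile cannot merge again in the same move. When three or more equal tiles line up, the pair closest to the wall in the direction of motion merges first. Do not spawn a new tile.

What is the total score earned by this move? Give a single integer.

Slide down:
col 0: [32, 64, 4, 4] -> [0, 32, 64, 8]  score +8 (running 8)
col 1: [64, 64, 2, 8] -> [0, 128, 2, 8]  score +128 (running 136)
col 2: [4, 64, 16, 2] -> [4, 64, 16, 2]  score +0 (running 136)
col 3: [2, 4, 64, 8] -> [2, 4, 64, 8]  score +0 (running 136)
Board after move:
  0   0   4   2
 32 128  64   4
 64   2  16  64
  8   8   2   8

Answer: 136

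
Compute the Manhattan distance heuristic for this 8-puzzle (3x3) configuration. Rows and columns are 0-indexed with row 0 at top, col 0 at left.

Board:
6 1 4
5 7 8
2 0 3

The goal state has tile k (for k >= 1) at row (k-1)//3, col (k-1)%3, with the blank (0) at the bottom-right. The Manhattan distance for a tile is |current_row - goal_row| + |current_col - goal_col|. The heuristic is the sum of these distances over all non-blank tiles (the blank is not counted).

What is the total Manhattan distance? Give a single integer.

Tile 6: at (0,0), goal (1,2), distance |0-1|+|0-2| = 3
Tile 1: at (0,1), goal (0,0), distance |0-0|+|1-0| = 1
Tile 4: at (0,2), goal (1,0), distance |0-1|+|2-0| = 3
Tile 5: at (1,0), goal (1,1), distance |1-1|+|0-1| = 1
Tile 7: at (1,1), goal (2,0), distance |1-2|+|1-0| = 2
Tile 8: at (1,2), goal (2,1), distance |1-2|+|2-1| = 2
Tile 2: at (2,0), goal (0,1), distance |2-0|+|0-1| = 3
Tile 3: at (2,2), goal (0,2), distance |2-0|+|2-2| = 2
Sum: 3 + 1 + 3 + 1 + 2 + 2 + 3 + 2 = 17

Answer: 17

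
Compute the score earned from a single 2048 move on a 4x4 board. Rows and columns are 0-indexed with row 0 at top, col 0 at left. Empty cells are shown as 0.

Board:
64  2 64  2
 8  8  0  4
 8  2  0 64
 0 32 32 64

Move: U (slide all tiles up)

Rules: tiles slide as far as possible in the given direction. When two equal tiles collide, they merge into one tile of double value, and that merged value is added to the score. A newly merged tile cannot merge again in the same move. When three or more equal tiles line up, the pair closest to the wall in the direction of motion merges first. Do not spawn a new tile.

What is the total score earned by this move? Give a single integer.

Slide up:
col 0: [64, 8, 8, 0] -> [64, 16, 0, 0]  score +16 (running 16)
col 1: [2, 8, 2, 32] -> [2, 8, 2, 32]  score +0 (running 16)
col 2: [64, 0, 0, 32] -> [64, 32, 0, 0]  score +0 (running 16)
col 3: [2, 4, 64, 64] -> [2, 4, 128, 0]  score +128 (running 144)
Board after move:
 64   2  64   2
 16   8  32   4
  0   2   0 128
  0  32   0   0

Answer: 144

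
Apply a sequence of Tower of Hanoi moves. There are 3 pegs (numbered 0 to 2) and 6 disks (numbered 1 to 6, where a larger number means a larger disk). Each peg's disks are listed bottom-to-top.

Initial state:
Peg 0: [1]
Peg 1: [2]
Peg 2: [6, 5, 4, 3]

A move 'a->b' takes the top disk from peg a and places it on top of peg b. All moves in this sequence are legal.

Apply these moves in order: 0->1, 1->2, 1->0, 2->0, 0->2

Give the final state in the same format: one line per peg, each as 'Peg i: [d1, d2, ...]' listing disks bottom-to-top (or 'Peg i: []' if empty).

After move 1 (0->1):
Peg 0: []
Peg 1: [2, 1]
Peg 2: [6, 5, 4, 3]

After move 2 (1->2):
Peg 0: []
Peg 1: [2]
Peg 2: [6, 5, 4, 3, 1]

After move 3 (1->0):
Peg 0: [2]
Peg 1: []
Peg 2: [6, 5, 4, 3, 1]

After move 4 (2->0):
Peg 0: [2, 1]
Peg 1: []
Peg 2: [6, 5, 4, 3]

After move 5 (0->2):
Peg 0: [2]
Peg 1: []
Peg 2: [6, 5, 4, 3, 1]

Answer: Peg 0: [2]
Peg 1: []
Peg 2: [6, 5, 4, 3, 1]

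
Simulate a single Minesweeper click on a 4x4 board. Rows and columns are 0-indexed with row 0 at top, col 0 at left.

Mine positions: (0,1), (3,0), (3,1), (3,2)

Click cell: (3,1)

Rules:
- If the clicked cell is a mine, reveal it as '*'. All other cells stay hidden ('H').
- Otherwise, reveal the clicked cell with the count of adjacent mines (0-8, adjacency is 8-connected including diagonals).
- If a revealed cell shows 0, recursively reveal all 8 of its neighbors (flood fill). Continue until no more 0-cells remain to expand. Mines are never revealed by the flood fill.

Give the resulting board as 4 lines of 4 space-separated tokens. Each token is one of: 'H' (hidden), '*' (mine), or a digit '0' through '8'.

H H H H
H H H H
H H H H
H * H H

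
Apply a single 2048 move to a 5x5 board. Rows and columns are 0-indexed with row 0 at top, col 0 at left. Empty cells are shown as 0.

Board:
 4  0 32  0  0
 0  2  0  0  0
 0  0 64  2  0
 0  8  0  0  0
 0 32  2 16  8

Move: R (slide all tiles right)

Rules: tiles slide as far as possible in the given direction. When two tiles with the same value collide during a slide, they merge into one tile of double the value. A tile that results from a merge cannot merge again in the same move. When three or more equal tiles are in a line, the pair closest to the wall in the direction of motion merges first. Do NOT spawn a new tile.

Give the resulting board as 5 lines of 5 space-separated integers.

Answer:  0  0  0  4 32
 0  0  0  0  2
 0  0  0 64  2
 0  0  0  0  8
 0 32  2 16  8

Derivation:
Slide right:
row 0: [4, 0, 32, 0, 0] -> [0, 0, 0, 4, 32]
row 1: [0, 2, 0, 0, 0] -> [0, 0, 0, 0, 2]
row 2: [0, 0, 64, 2, 0] -> [0, 0, 0, 64, 2]
row 3: [0, 8, 0, 0, 0] -> [0, 0, 0, 0, 8]
row 4: [0, 32, 2, 16, 8] -> [0, 32, 2, 16, 8]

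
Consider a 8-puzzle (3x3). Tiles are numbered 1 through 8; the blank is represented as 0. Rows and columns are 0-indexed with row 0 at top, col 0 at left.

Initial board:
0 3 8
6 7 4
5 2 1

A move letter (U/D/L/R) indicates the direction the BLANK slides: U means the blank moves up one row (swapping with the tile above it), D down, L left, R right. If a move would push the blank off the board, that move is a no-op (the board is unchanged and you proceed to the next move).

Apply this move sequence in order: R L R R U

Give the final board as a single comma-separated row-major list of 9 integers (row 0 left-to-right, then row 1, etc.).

Answer: 3, 8, 0, 6, 7, 4, 5, 2, 1

Derivation:
After move 1 (R):
3 0 8
6 7 4
5 2 1

After move 2 (L):
0 3 8
6 7 4
5 2 1

After move 3 (R):
3 0 8
6 7 4
5 2 1

After move 4 (R):
3 8 0
6 7 4
5 2 1

After move 5 (U):
3 8 0
6 7 4
5 2 1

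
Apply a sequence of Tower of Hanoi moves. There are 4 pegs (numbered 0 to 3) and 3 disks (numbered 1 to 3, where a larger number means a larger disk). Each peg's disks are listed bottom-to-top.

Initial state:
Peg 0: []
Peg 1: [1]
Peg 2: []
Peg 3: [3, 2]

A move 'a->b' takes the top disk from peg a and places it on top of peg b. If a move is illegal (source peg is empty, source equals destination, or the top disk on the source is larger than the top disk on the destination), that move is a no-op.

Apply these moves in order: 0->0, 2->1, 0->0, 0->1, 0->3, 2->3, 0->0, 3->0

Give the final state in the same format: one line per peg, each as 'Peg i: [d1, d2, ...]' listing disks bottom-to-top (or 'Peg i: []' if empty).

Answer: Peg 0: [2]
Peg 1: [1]
Peg 2: []
Peg 3: [3]

Derivation:
After move 1 (0->0):
Peg 0: []
Peg 1: [1]
Peg 2: []
Peg 3: [3, 2]

After move 2 (2->1):
Peg 0: []
Peg 1: [1]
Peg 2: []
Peg 3: [3, 2]

After move 3 (0->0):
Peg 0: []
Peg 1: [1]
Peg 2: []
Peg 3: [3, 2]

After move 4 (0->1):
Peg 0: []
Peg 1: [1]
Peg 2: []
Peg 3: [3, 2]

After move 5 (0->3):
Peg 0: []
Peg 1: [1]
Peg 2: []
Peg 3: [3, 2]

After move 6 (2->3):
Peg 0: []
Peg 1: [1]
Peg 2: []
Peg 3: [3, 2]

After move 7 (0->0):
Peg 0: []
Peg 1: [1]
Peg 2: []
Peg 3: [3, 2]

After move 8 (3->0):
Peg 0: [2]
Peg 1: [1]
Peg 2: []
Peg 3: [3]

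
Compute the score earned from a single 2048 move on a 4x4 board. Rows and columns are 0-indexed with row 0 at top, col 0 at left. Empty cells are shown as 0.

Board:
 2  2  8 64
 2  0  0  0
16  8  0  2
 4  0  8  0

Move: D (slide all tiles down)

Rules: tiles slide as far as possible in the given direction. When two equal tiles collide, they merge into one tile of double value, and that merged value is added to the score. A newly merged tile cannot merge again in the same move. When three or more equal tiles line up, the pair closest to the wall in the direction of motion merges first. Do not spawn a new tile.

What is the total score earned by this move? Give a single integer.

Slide down:
col 0: [2, 2, 16, 4] -> [0, 4, 16, 4]  score +4 (running 4)
col 1: [2, 0, 8, 0] -> [0, 0, 2, 8]  score +0 (running 4)
col 2: [8, 0, 0, 8] -> [0, 0, 0, 16]  score +16 (running 20)
col 3: [64, 0, 2, 0] -> [0, 0, 64, 2]  score +0 (running 20)
Board after move:
 0  0  0  0
 4  0  0  0
16  2  0 64
 4  8 16  2

Answer: 20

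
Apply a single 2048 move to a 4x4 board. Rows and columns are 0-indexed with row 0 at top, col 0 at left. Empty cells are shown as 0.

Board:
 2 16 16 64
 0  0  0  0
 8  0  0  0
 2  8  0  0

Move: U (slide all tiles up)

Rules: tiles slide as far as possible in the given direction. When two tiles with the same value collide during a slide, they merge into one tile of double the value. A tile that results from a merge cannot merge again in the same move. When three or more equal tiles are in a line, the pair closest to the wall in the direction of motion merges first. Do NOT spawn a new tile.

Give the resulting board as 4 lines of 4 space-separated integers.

Slide up:
col 0: [2, 0, 8, 2] -> [2, 8, 2, 0]
col 1: [16, 0, 0, 8] -> [16, 8, 0, 0]
col 2: [16, 0, 0, 0] -> [16, 0, 0, 0]
col 3: [64, 0, 0, 0] -> [64, 0, 0, 0]

Answer:  2 16 16 64
 8  8  0  0
 2  0  0  0
 0  0  0  0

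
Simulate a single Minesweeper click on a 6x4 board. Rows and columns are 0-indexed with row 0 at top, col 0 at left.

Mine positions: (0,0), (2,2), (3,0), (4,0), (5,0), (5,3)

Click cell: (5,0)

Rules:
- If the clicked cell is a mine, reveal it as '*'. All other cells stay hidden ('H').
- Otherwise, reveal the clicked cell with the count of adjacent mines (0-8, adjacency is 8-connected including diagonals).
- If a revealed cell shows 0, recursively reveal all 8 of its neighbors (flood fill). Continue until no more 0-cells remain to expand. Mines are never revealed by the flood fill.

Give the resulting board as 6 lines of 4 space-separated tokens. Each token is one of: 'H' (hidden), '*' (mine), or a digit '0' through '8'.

H H H H
H H H H
H H H H
H H H H
H H H H
* H H H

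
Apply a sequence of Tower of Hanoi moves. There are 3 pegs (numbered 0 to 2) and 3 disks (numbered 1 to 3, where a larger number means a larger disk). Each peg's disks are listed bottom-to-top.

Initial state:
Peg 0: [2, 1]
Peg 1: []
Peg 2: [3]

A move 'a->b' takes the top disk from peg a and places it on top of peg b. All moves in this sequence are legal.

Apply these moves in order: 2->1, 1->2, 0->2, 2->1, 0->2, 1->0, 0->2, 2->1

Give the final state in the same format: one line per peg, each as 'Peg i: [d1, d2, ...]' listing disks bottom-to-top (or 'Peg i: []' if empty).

Answer: Peg 0: []
Peg 1: [1]
Peg 2: [3, 2]

Derivation:
After move 1 (2->1):
Peg 0: [2, 1]
Peg 1: [3]
Peg 2: []

After move 2 (1->2):
Peg 0: [2, 1]
Peg 1: []
Peg 2: [3]

After move 3 (0->2):
Peg 0: [2]
Peg 1: []
Peg 2: [3, 1]

After move 4 (2->1):
Peg 0: [2]
Peg 1: [1]
Peg 2: [3]

After move 5 (0->2):
Peg 0: []
Peg 1: [1]
Peg 2: [3, 2]

After move 6 (1->0):
Peg 0: [1]
Peg 1: []
Peg 2: [3, 2]

After move 7 (0->2):
Peg 0: []
Peg 1: []
Peg 2: [3, 2, 1]

After move 8 (2->1):
Peg 0: []
Peg 1: [1]
Peg 2: [3, 2]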